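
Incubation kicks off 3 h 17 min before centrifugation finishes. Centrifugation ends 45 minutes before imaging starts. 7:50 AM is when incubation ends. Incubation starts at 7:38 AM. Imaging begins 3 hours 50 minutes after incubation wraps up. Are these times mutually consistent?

Yes

Imaging starts at 7:50 AM + 230 min = 11:40 AM.
Centrifugation ends at 11:40 AM − 45 min = 10:55 AM.
Incubation starts at 10:55 AM − 197 min = 7:38 AM.
That matches the stated 7:38 AM, so the schedule is consistent.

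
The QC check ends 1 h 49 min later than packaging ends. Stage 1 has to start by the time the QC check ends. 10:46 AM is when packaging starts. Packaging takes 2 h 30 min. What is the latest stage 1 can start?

3:05 PM

Packaging ends at 10:46 AM + 150 min = 1:16 PM.
The QC check ends at 1:16 PM + 109 min = 3:05 PM.
Stage 1 is bounded by the QC check, so the latest it can start is 3:05 PM.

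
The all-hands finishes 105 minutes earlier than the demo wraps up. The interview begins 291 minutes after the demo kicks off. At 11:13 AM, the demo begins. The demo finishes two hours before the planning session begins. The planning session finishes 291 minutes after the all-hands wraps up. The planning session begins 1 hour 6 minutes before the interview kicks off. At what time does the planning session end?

4:04 PM

The interview starts at 11:13 AM + 291 min = 4:04 PM.
The planning session starts at 4:04 PM − 66 min = 2:58 PM.
The demo ends at 2:58 PM − 120 min = 12:58 PM.
The all-hands ends at 12:58 PM − 105 min = 11:13 AM.
The planning session ends at 11:13 AM + 291 min = 4:04 PM.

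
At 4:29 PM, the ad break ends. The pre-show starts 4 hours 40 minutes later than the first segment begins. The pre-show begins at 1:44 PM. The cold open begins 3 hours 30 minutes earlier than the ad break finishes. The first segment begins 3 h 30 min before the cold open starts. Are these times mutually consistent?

The cold open starts at 4:29 PM − 210 min = 12:59 PM.
The first segment starts at 12:59 PM − 210 min = 9:29 AM.
The pre-show starts at 9:29 AM + 280 min = 2:09 PM.
But the pre-show is also said to start at 1:44 PM — a 25-minute conflict.

No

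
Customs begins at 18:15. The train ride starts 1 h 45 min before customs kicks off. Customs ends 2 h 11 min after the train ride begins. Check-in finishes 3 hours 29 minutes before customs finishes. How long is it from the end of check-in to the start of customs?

The train ride starts at 18:15 − 105 min = 16:30.
Customs ends at 16:30 + 131 min = 18:41.
Check-in ends at 18:41 − 209 min = 15:12.
From 15:12 to 18:15 is 183 minutes.

183 minutes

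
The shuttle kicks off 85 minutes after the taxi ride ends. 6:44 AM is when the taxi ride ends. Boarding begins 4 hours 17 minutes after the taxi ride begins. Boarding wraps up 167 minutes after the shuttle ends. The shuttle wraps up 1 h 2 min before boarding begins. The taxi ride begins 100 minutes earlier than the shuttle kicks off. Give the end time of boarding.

The shuttle starts at 6:44 AM + 85 min = 8:09 AM.
The taxi ride starts at 8:09 AM − 100 min = 6:29 AM.
Boarding starts at 6:29 AM + 257 min = 10:46 AM.
The shuttle ends at 10:46 AM − 62 min = 9:44 AM.
Boarding ends at 9:44 AM + 167 min = 12:31 PM.

12:31 PM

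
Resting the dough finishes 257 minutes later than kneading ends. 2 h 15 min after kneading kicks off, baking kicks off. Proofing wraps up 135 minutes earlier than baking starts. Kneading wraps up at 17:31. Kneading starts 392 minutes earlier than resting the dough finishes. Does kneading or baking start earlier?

Resting the dough ends at 17:31 + 257 min = 21:48.
Kneading starts at 21:48 − 392 min = 15:16.
Baking starts at 15:16 + 135 min = 17:31.
Kneading starts at 15:16 and baking starts at 17:31, so kneading is first.

kneading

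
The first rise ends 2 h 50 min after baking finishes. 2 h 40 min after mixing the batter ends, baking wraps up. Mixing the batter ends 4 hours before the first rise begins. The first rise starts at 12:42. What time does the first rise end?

14:12

Mixing the batter ends at 12:42 − 240 min = 08:42.
Baking ends at 08:42 + 160 min = 11:22.
The first rise ends at 11:22 + 170 min = 14:12.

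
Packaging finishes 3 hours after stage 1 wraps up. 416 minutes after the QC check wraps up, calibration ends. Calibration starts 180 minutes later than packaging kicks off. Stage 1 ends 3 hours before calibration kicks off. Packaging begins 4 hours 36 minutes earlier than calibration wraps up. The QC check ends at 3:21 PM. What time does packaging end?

8:41 PM

Calibration ends at 3:21 PM + 416 min = 10:17 PM.
Packaging starts at 10:17 PM − 276 min = 5:41 PM.
Calibration starts at 5:41 PM + 180 min = 8:41 PM.
Stage 1 ends at 8:41 PM − 180 min = 5:41 PM.
Packaging ends at 5:41 PM + 180 min = 8:41 PM.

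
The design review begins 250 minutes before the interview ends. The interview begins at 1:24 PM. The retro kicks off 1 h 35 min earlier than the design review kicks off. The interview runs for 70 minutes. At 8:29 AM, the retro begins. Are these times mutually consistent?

The interview ends at 1:24 PM + 70 min = 2:34 PM.
The design review starts at 2:34 PM − 250 min = 10:24 AM.
The retro starts at 10:24 AM − 95 min = 8:49 AM.
But the retro is also said to start at 8:29 AM — a 20-minute conflict.

No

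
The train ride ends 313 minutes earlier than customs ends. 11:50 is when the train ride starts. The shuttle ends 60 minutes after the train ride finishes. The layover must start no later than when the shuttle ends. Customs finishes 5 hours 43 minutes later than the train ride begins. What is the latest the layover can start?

Customs ends at 11:50 + 343 min = 17:33.
The train ride ends at 17:33 − 313 min = 12:20.
The shuttle ends at 12:20 + 60 min = 13:20.
The layover is bounded by the shuttle, so the latest it can start is 13:20.

13:20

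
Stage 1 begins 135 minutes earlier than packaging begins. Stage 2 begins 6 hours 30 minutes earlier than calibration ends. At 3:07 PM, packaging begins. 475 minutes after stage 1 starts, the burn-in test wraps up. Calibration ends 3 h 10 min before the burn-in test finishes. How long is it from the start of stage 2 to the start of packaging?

4 hours

Stage 1 starts at 3:07 PM − 135 min = 12:52 PM.
The burn-in test ends at 12:52 PM + 475 min = 8:47 PM.
Calibration ends at 8:47 PM − 190 min = 5:37 PM.
Stage 2 starts at 5:37 PM − 390 min = 11:07 AM.
From 11:07 AM to 3:07 PM is 4 hours.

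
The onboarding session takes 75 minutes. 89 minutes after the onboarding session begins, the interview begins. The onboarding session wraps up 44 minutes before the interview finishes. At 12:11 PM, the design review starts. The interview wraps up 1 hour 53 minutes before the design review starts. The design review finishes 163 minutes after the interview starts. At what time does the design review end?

12:31 PM

The interview ends at 12:11 PM − 113 min = 10:18 AM.
The onboarding session ends at 10:18 AM − 44 min = 9:34 AM.
The onboarding session starts at 9:34 AM − 75 min = 8:19 AM.
The interview starts at 8:19 AM + 89 min = 9:48 AM.
The design review ends at 9:48 AM + 163 min = 12:31 PM.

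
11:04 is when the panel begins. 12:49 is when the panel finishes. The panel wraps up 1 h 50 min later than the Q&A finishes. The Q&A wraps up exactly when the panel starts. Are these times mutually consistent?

The Q&A ends at 11:04.
The panel ends at 11:04 + 110 min = 12:54.
But the panel is also said to end at 12:49 — a 5-minute conflict.

No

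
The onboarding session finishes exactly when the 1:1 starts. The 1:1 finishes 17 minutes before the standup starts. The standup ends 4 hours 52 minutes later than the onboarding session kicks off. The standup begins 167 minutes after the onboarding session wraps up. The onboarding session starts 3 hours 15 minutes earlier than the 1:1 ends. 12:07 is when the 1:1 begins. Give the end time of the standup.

16:14

The onboarding session ends at 12:07.
The standup starts at 12:07 + 167 min = 14:54.
The 1:1 ends at 14:54 − 17 min = 14:37.
The onboarding session starts at 14:37 − 195 min = 11:22.
The standup ends at 11:22 + 292 min = 16:14.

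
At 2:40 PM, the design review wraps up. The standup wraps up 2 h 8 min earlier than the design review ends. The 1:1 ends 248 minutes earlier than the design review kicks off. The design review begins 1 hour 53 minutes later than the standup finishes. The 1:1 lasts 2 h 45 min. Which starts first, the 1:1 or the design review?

The standup ends at 2:40 PM − 128 min = 12:32 PM.
The design review starts at 12:32 PM + 113 min = 2:25 PM.
The 1:1 ends at 2:25 PM − 248 min = 10:17 AM.
The 1:1 starts at 10:17 AM − 165 min = 7:32 AM.
The 1:1 starts at 7:32 AM and the design review starts at 2:25 PM, so the 1:1 is first.

the 1:1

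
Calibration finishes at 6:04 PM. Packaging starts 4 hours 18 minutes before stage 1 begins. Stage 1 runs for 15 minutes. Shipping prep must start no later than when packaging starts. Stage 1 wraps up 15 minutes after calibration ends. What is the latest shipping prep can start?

Stage 1 ends at 6:04 PM + 15 min = 6:19 PM.
Stage 1 starts at 6:19 PM − 15 min = 6:04 PM.
Packaging starts at 6:04 PM − 258 min = 1:46 PM.
Shipping prep is bounded by packaging, so the latest it can start is 1:46 PM.

1:46 PM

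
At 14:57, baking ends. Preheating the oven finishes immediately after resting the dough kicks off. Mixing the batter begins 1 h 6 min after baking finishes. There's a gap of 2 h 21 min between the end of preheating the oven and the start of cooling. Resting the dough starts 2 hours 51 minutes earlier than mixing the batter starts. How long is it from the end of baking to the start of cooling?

36 minutes

Mixing the batter starts at 14:57 + 66 min = 16:03.
Resting the dough starts at 16:03 − 171 min = 13:12.
So preheating the oven ends at 13:12.
Cooling starts at 13:12 + 141 min = 15:33.
From 14:57 to 15:33 is 36 minutes.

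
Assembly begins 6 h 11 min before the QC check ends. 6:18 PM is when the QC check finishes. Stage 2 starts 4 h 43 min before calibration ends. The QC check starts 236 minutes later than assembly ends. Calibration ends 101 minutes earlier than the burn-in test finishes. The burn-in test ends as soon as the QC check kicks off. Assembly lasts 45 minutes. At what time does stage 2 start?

Assembly starts at 6:18 PM − 371 min = 12:07 PM.
Assembly ends at 12:07 PM + 45 min = 12:52 PM.
The QC check starts at 12:52 PM + 236 min = 4:48 PM.
So the burn-in test ends at 4:48 PM.
Calibration ends at 4:48 PM − 101 min = 3:07 PM.
Stage 2 starts at 3:07 PM − 283 min = 10:24 AM.

10:24 AM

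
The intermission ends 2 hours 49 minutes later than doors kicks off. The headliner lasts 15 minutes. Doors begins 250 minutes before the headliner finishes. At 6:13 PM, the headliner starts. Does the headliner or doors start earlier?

doors

The headliner ends at 6:13 PM + 15 min = 6:28 PM.
Doors starts at 6:28 PM − 250 min = 2:18 PM.
The headliner starts at 6:13 PM and doors starts at 2:18 PM, so doors is first.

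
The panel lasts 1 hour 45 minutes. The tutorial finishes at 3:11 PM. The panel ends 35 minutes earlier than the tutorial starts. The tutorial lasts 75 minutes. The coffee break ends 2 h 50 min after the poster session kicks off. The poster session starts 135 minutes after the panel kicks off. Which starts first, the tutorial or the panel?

The tutorial starts at 3:11 PM − 75 min = 1:56 PM.
The panel ends at 1:56 PM − 35 min = 1:21 PM.
The panel starts at 1:21 PM − 105 min = 11:36 AM.
The tutorial starts at 1:56 PM and the panel starts at 11:36 AM, so the panel is first.

the panel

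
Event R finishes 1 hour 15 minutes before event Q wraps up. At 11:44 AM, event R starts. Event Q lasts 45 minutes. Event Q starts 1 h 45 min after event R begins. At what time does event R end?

12:59 PM

Event Q starts at 11:44 AM + 105 min = 1:29 PM.
Event Q ends at 1:29 PM + 45 min = 2:14 PM.
Event R ends at 2:14 PM − 75 min = 12:59 PM.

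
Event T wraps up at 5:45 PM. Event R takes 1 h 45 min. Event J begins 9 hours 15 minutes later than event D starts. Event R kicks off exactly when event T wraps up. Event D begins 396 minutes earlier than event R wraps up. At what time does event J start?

Event R starts at 5:45 PM.
Event R ends at 5:45 PM + 105 min = 7:30 PM.
Event D starts at 7:30 PM − 396 min = 12:54 PM.
Event J starts at 12:54 PM + 555 min = 10:09 PM.

10:09 PM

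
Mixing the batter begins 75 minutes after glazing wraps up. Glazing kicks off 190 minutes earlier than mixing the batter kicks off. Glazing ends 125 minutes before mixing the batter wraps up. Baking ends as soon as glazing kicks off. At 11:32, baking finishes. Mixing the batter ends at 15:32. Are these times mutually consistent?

Yes

Glazing ends at 15:32 − 125 min = 13:27.
Mixing the batter starts at 13:27 + 75 min = 14:42.
Glazing starts at 14:42 − 190 min = 11:32.
So baking ends at 11:32.
That matches the stated 11:32, so the schedule is consistent.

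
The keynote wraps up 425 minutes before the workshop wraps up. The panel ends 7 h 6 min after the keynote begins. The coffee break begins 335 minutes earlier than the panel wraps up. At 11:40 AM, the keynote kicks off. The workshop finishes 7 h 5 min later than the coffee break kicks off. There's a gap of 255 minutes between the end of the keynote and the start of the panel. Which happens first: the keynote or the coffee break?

the keynote

The panel ends at 11:40 AM + 426 min = 6:46 PM.
The coffee break starts at 6:46 PM − 335 min = 1:11 PM.
The keynote starts at 11:40 AM and the coffee break starts at 1:11 PM, so the keynote is first.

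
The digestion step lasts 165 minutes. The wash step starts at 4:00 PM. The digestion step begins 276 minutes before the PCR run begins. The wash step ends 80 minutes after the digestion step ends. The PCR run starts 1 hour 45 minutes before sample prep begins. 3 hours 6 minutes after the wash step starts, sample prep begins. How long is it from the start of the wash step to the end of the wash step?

Sample prep starts at 4:00 PM + 186 min = 7:06 PM.
The PCR run starts at 7:06 PM − 105 min = 5:21 PM.
The digestion step starts at 5:21 PM − 276 min = 12:45 PM.
The digestion step ends at 12:45 PM + 165 min = 3:30 PM.
The wash step ends at 3:30 PM + 80 min = 4:50 PM.
From 4:00 PM to 4:50 PM is 50 minutes.

50 minutes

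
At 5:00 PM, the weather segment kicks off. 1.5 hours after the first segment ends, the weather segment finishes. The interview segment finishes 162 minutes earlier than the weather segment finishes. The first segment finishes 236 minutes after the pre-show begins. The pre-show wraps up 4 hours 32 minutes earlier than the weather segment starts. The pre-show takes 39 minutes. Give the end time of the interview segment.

The pre-show ends at 5:00 PM − 272 min = 12:28 PM.
The pre-show starts at 12:28 PM − 39 min = 11:49 AM.
The first segment ends at 11:49 AM + 236 min = 3:45 PM.
The weather segment ends at 3:45 PM + 90 min = 5:15 PM.
The interview segment ends at 5:15 PM − 162 min = 2:33 PM.

2:33 PM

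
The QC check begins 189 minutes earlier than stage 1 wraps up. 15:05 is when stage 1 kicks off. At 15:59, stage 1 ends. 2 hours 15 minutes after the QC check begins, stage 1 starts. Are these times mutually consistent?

The QC check starts at 15:59 − 189 min = 12:50.
Stage 1 starts at 12:50 + 135 min = 15:05.
That matches the stated 15:05, so the schedule is consistent.

Yes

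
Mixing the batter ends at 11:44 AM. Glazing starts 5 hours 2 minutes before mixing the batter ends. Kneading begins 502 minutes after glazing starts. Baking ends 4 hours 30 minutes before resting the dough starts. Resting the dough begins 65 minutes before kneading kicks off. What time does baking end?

9:29 AM

Glazing starts at 11:44 AM − 302 min = 6:42 AM.
Kneading starts at 6:42 AM + 502 min = 3:04 PM.
Resting the dough starts at 3:04 PM − 65 min = 1:59 PM.
Baking ends at 1:59 PM − 270 min = 9:29 AM.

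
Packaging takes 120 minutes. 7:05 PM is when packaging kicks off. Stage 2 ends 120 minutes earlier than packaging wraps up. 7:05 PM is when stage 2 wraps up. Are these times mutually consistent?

Packaging ends at 7:05 PM + 120 min = 9:05 PM.
Stage 2 ends at 9:05 PM − 120 min = 7:05 PM.
That matches the stated 7:05 PM, so the schedule is consistent.

Yes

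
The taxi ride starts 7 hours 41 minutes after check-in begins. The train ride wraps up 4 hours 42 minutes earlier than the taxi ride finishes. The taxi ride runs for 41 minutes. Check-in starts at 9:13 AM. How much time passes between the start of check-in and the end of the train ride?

The taxi ride starts at 9:13 AM + 461 min = 4:54 PM.
The taxi ride ends at 4:54 PM + 41 min = 5:35 PM.
The train ride ends at 5:35 PM − 282 min = 12:53 PM.
From 9:13 AM to 12:53 PM is 3 hours 40 minutes.

3 hours 40 minutes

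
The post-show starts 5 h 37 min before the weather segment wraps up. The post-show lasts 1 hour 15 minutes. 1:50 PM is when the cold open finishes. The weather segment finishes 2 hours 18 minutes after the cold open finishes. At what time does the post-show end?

11:46 AM

The weather segment ends at 1:50 PM + 138 min = 4:08 PM.
The post-show starts at 4:08 PM − 337 min = 10:31 AM.
The post-show ends at 10:31 AM + 75 min = 11:46 AM.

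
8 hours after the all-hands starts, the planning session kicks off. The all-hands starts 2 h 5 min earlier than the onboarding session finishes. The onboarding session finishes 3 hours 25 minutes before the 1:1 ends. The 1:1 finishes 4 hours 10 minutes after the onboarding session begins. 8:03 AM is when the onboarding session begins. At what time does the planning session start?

2:43 PM

The 1:1 ends at 8:03 AM + 250 min = 12:13 PM.
The onboarding session ends at 12:13 PM − 205 min = 8:48 AM.
The all-hands starts at 8:48 AM − 125 min = 6:43 AM.
The planning session starts at 6:43 AM + 480 min = 2:43 PM.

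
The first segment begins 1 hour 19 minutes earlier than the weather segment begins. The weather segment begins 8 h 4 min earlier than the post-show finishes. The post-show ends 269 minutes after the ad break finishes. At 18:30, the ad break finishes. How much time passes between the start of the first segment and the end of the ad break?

The post-show ends at 18:30 + 269 min = 22:59.
The weather segment starts at 22:59 − 484 min = 14:55.
The first segment starts at 14:55 − 79 min = 13:36.
From 13:36 to 18:30 is 294 minutes.

294 minutes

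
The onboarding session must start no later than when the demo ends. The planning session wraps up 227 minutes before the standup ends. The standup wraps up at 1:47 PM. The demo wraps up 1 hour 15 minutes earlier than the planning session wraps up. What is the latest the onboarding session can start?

8:45 AM

The planning session ends at 1:47 PM − 227 min = 10:00 AM.
The demo ends at 10:00 AM − 75 min = 8:45 AM.
The onboarding session is bounded by the demo, so the latest it can start is 8:45 AM.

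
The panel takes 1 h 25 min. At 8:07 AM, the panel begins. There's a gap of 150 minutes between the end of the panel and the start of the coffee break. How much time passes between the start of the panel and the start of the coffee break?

The panel ends at 8:07 AM + 85 min = 9:32 AM.
The coffee break starts at 9:32 AM + 150 min = 12:02 PM.
From 8:07 AM to 12:02 PM is 3 hours 55 minutes.

3 hours 55 minutes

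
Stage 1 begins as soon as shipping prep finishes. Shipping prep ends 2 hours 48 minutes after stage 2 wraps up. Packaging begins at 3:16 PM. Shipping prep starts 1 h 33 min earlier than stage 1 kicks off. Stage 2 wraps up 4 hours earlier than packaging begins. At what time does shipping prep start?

Stage 2 ends at 3:16 PM − 240 min = 11:16 AM.
Shipping prep ends at 11:16 AM + 168 min = 2:04 PM.
So stage 1 starts at 2:04 PM.
Shipping prep starts at 2:04 PM − 93 min = 12:31 PM.

12:31 PM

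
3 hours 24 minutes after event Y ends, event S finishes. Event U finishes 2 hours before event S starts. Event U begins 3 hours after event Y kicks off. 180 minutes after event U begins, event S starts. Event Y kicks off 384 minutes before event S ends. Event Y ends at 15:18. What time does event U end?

16:18

Event S ends at 15:18 + 204 min = 18:42.
Event Y starts at 18:42 − 384 min = 12:18.
Event U starts at 12:18 + 180 min = 15:18.
Event S starts at 15:18 + 180 min = 18:18.
Event U ends at 18:18 − 120 min = 16:18.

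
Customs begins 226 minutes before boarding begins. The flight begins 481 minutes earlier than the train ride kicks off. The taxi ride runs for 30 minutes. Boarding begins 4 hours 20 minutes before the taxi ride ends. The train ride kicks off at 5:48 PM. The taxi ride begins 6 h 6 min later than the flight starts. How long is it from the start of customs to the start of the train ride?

The flight starts at 5:48 PM − 481 min = 9:47 AM.
The taxi ride starts at 9:47 AM + 366 min = 3:53 PM.
The taxi ride ends at 3:53 PM + 30 min = 4:23 PM.
Boarding starts at 4:23 PM − 260 min = 12:03 PM.
Customs starts at 12:03 PM − 226 min = 8:17 AM.
From 8:17 AM to 5:48 PM is 571 minutes.

571 minutes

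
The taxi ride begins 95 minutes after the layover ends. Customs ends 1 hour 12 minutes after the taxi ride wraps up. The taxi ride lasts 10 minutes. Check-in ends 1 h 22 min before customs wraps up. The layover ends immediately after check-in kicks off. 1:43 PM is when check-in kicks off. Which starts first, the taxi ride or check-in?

check-in

The layover ends at 1:43 PM.
The taxi ride starts at 1:43 PM + 95 min = 3:18 PM.
The taxi ride starts at 3:18 PM and check-in starts at 1:43 PM, so check-in is first.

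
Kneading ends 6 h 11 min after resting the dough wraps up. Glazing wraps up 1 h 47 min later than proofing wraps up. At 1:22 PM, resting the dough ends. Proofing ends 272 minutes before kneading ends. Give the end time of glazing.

Kneading ends at 1:22 PM + 371 min = 7:33 PM.
Proofing ends at 7:33 PM − 272 min = 3:01 PM.
Glazing ends at 3:01 PM + 107 min = 4:48 PM.

4:48 PM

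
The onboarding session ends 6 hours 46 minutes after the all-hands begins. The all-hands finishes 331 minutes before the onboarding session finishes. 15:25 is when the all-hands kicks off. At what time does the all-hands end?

The onboarding session ends at 15:25 + 406 min = 22:11.
The all-hands ends at 22:11 − 331 min = 16:40.

16:40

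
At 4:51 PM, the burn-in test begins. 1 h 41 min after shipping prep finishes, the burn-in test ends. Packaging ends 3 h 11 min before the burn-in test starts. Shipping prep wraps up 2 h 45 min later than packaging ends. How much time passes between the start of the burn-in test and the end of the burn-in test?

1 hour 15 minutes

Packaging ends at 4:51 PM − 191 min = 1:40 PM.
Shipping prep ends at 1:40 PM + 165 min = 4:25 PM.
The burn-in test ends at 4:25 PM + 101 min = 6:06 PM.
From 4:51 PM to 6:06 PM is 1 hour 15 minutes.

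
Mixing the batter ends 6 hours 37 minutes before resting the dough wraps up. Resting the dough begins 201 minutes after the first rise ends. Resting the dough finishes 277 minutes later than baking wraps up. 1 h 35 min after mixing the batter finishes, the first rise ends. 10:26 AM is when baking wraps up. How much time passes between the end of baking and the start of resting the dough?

Resting the dough ends at 10:26 AM + 277 min = 3:03 PM.
Mixing the batter ends at 3:03 PM − 397 min = 8:26 AM.
The first rise ends at 8:26 AM + 95 min = 10:01 AM.
Resting the dough starts at 10:01 AM + 201 min = 1:22 PM.
From 10:26 AM to 1:22 PM is 2 h 56 min.

2 h 56 min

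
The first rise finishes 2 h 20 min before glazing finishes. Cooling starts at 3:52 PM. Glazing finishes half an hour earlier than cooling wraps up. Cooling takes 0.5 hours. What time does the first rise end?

1:32 PM

Cooling ends at 3:52 PM + 30 min = 4:22 PM.
Glazing ends at 4:22 PM − 30 min = 3:52 PM.
The first rise ends at 3:52 PM − 140 min = 1:32 PM.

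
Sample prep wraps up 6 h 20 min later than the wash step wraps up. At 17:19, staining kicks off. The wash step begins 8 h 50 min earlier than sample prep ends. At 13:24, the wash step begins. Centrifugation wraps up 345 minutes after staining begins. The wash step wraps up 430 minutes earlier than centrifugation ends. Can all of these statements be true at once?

Yes

Centrifugation ends at 17:19 + 345 min = 23:04.
The wash step ends at 23:04 − 430 min = 15:54.
Sample prep ends at 15:54 + 380 min = 22:14.
The wash step starts at 22:14 − 530 min = 13:24.
That matches the stated 13:24, so the schedule is consistent.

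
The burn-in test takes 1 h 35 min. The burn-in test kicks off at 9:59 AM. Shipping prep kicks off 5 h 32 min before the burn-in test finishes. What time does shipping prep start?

6:02 AM

The burn-in test ends at 9:59 AM + 95 min = 11:34 AM.
Shipping prep starts at 11:34 AM − 332 min = 6:02 AM.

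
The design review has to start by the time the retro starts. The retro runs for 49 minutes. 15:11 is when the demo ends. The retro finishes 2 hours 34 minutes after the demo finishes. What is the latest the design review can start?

16:56

The retro ends at 15:11 + 154 min = 17:45.
The retro starts at 17:45 − 49 min = 16:56.
The design review is bounded by the retro, so the latest it can start is 16:56.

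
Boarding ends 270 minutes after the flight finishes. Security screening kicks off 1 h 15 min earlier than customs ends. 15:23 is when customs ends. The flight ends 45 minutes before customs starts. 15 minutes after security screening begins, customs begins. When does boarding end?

18:08

Security screening starts at 15:23 − 75 min = 14:08.
Customs starts at 14:08 + 15 min = 14:23.
The flight ends at 14:23 − 45 min = 13:38.
Boarding ends at 13:38 + 270 min = 18:08.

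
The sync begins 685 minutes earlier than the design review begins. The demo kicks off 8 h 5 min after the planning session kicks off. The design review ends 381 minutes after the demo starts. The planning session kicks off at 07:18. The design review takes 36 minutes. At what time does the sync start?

09:43

The demo starts at 07:18 + 485 min = 15:23.
The design review ends at 15:23 + 381 min = 21:44.
The design review starts at 21:44 − 36 min = 21:08.
The sync starts at 21:08 − 685 min = 09:43.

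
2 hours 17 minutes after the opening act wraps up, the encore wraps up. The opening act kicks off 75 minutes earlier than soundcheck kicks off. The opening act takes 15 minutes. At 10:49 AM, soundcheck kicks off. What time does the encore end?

12:06 PM

The opening act starts at 10:49 AM − 75 min = 9:34 AM.
The opening act ends at 9:34 AM + 15 min = 9:49 AM.
The encore ends at 9:49 AM + 137 min = 12:06 PM.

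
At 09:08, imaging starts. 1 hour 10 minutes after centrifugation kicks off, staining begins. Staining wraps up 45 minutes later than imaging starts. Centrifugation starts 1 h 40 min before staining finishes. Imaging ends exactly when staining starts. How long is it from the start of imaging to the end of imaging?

Staining ends at 09:08 + 45 min = 09:53.
Centrifugation starts at 09:53 − 100 min = 08:13.
Staining starts at 08:13 + 70 min = 09:23.
So imaging ends at 09:23.
From 09:08 to 09:23 is 15 minutes.

15 minutes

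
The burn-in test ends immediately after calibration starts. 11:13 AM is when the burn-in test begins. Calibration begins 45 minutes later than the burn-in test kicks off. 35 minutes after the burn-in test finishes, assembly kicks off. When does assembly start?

12:33 PM

Calibration starts at 11:13 AM + 45 min = 11:58 AM.
So the burn-in test ends at 11:58 AM.
Assembly starts at 11:58 AM + 35 min = 12:33 PM.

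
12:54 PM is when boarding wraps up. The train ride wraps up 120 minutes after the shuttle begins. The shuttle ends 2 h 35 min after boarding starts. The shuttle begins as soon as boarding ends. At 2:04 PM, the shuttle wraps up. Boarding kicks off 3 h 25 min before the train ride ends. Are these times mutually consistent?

The shuttle starts at 12:54 PM.
The train ride ends at 12:54 PM + 120 min = 2:54 PM.
Boarding starts at 2:54 PM − 205 min = 11:29 AM.
The shuttle ends at 11:29 AM + 155 min = 2:04 PM.
That matches the stated 2:04 PM, so the schedule is consistent.

Yes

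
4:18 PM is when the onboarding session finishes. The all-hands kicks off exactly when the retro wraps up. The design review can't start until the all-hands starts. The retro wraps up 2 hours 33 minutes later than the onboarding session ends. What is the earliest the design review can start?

6:51 PM

The retro ends at 4:18 PM + 153 min = 6:51 PM.
So the all-hands starts at 6:51 PM.
The design review is bounded by the all-hands, so the earliest it can start is 6:51 PM.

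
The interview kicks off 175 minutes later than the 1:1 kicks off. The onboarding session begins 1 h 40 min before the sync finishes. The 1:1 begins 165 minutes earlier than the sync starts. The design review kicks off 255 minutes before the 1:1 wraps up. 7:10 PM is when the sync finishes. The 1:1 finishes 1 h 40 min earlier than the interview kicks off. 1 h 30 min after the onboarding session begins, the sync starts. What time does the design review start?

1:15 PM

The onboarding session starts at 7:10 PM − 100 min = 5:30 PM.
The sync starts at 5:30 PM + 90 min = 7:00 PM.
The 1:1 starts at 7:00 PM − 165 min = 4:15 PM.
The interview starts at 4:15 PM + 175 min = 7:10 PM.
The 1:1 ends at 7:10 PM − 100 min = 5:30 PM.
The design review starts at 5:30 PM − 255 min = 1:15 PM.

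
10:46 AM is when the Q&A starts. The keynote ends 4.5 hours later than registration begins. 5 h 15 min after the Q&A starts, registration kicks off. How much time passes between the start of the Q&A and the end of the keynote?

Registration starts at 10:46 AM + 315 min = 4:01 PM.
The keynote ends at 4:01 PM + 270 min = 8:31 PM.
From 10:46 AM to 8:31 PM is 9 h 45 min.

9 h 45 min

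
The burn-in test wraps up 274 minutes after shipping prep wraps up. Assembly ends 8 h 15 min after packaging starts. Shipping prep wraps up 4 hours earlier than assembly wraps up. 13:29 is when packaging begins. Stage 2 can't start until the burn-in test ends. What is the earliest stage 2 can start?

Assembly ends at 13:29 + 495 min = 21:44.
Shipping prep ends at 21:44 − 240 min = 17:44.
The burn-in test ends at 17:44 + 274 min = 22:18.
Stage 2 is bounded by the burn-in test, so the earliest it can start is 22:18.

22:18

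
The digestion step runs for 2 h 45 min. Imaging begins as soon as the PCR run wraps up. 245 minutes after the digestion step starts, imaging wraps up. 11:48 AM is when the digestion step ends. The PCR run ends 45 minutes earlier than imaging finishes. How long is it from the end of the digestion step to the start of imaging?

The digestion step starts at 11:48 AM − 165 min = 9:03 AM.
Imaging ends at 9:03 AM + 245 min = 1:08 PM.
The PCR run ends at 1:08 PM − 45 min = 12:23 PM.
So imaging starts at 12:23 PM.
From 11:48 AM to 12:23 PM is 35 minutes.

35 minutes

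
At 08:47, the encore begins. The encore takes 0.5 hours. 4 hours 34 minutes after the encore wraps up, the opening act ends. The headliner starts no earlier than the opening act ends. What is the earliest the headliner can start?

The encore ends at 08:47 + 30 min = 09:17.
The opening act ends at 09:17 + 274 min = 13:51.
The headliner is bounded by the opening act, so the earliest it can start is 13:51.

13:51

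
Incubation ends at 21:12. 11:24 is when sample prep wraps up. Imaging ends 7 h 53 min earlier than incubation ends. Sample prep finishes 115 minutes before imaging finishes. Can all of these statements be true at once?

Imaging ends at 21:12 − 473 min = 13:19.
Sample prep ends at 13:19 − 115 min = 11:24.
That matches the stated 11:24, so the schedule is consistent.

Yes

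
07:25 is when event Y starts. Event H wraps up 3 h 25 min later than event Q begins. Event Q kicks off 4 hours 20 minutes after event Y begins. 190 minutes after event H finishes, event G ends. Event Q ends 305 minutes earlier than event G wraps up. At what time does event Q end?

13:15

Event Q starts at 07:25 + 260 min = 11:45.
Event H ends at 11:45 + 205 min = 15:10.
Event G ends at 15:10 + 190 min = 18:20.
Event Q ends at 18:20 − 305 min = 13:15.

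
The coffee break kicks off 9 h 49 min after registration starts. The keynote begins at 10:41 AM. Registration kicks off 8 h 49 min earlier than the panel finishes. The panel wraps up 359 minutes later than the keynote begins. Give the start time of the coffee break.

5:40 PM

The panel ends at 10:41 AM + 359 min = 4:40 PM.
Registration starts at 4:40 PM − 529 min = 7:51 AM.
The coffee break starts at 7:51 AM + 589 min = 5:40 PM.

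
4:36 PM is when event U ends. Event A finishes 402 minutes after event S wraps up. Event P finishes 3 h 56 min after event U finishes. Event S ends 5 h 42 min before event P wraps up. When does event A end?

Event P ends at 4:36 PM + 236 min = 8:32 PM.
Event S ends at 8:32 PM − 342 min = 2:50 PM.
Event A ends at 2:50 PM + 402 min = 9:32 PM.

9:32 PM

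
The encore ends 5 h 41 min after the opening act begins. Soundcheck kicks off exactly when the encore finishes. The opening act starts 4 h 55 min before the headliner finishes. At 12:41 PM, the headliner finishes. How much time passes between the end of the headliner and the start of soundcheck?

46 minutes

The opening act starts at 12:41 PM − 295 min = 7:46 AM.
The encore ends at 7:46 AM + 341 min = 1:27 PM.
So soundcheck starts at 1:27 PM.
From 12:41 PM to 1:27 PM is 46 minutes.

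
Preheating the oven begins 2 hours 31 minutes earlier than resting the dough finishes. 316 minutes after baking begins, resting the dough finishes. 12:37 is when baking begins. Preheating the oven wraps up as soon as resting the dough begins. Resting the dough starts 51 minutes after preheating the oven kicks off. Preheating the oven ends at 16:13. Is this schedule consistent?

Resting the dough ends at 12:37 + 316 min = 17:53.
Preheating the oven starts at 17:53 − 151 min = 15:22.
Resting the dough starts at 15:22 + 51 min = 16:13.
So preheating the oven ends at 16:13.
That matches the stated 16:13, so the schedule is consistent.

Yes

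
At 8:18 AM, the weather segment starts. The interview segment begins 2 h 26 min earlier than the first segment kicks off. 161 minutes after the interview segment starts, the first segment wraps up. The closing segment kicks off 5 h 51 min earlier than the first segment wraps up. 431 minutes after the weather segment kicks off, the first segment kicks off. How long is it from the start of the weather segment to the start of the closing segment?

The first segment starts at 8:18 AM + 431 min = 3:29 PM.
The interview segment starts at 3:29 PM − 146 min = 1:03 PM.
The first segment ends at 1:03 PM + 161 min = 3:44 PM.
The closing segment starts at 3:44 PM − 351 min = 9:53 AM.
From 8:18 AM to 9:53 AM is 95 minutes.

95 minutes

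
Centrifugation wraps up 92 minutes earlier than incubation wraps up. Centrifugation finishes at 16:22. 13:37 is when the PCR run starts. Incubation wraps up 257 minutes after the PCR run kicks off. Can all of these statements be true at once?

Incubation ends at 13:37 + 257 min = 17:54.
Centrifugation ends at 17:54 − 92 min = 16:22.
That matches the stated 16:22, so the schedule is consistent.

Yes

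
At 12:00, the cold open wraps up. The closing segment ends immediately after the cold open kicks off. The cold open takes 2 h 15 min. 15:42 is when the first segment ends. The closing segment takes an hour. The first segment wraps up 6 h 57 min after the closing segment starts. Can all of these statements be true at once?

Yes

The cold open starts at 12:00 − 135 min = 09:45.
So the closing segment ends at 09:45.
The closing segment starts at 09:45 − 60 min = 08:45.
The first segment ends at 08:45 + 417 min = 15:42.
That matches the stated 15:42, so the schedule is consistent.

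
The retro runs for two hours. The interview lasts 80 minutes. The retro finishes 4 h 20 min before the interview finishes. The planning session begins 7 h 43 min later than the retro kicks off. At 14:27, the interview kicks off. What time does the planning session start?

The interview ends at 14:27 + 80 min = 15:47.
The retro ends at 15:47 − 260 min = 11:27.
The retro starts at 11:27 − 120 min = 09:27.
The planning session starts at 09:27 + 463 min = 17:10.

17:10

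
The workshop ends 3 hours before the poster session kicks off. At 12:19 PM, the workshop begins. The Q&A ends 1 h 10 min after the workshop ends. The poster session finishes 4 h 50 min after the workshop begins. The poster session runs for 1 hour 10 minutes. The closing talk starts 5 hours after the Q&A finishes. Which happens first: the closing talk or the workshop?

The poster session ends at 12:19 PM + 290 min = 5:09 PM.
The poster session starts at 5:09 PM − 70 min = 3:59 PM.
The workshop ends at 3:59 PM − 180 min = 12:59 PM.
The Q&A ends at 12:59 PM + 70 min = 2:09 PM.
The closing talk starts at 2:09 PM + 300 min = 7:09 PM.
The closing talk starts at 7:09 PM and the workshop starts at 12:19 PM, so the workshop is first.

the workshop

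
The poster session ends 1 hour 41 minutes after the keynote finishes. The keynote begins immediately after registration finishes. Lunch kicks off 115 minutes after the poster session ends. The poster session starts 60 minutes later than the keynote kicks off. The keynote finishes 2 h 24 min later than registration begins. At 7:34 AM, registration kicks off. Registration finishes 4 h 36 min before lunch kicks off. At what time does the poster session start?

9:58 AM

The keynote ends at 7:34 AM + 144 min = 9:58 AM.
The poster session ends at 9:58 AM + 101 min = 11:39 AM.
Lunch starts at 11:39 AM + 115 min = 1:34 PM.
Registration ends at 1:34 PM − 276 min = 8:58 AM.
So the keynote starts at 8:58 AM.
The poster session starts at 8:58 AM + 60 min = 9:58 AM.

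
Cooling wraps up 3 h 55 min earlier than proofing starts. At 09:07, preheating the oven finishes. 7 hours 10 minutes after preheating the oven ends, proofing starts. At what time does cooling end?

Proofing starts at 09:07 + 430 min = 16:17.
Cooling ends at 16:17 − 235 min = 12:22.

12:22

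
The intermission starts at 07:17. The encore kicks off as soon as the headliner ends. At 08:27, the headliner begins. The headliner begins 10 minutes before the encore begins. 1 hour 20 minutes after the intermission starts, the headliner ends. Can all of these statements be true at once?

The headliner ends at 07:17 + 80 min = 08:37.
So the encore starts at 08:37.
The headliner starts at 08:37 − 10 min = 08:27.
That matches the stated 08:27, so the schedule is consistent.

Yes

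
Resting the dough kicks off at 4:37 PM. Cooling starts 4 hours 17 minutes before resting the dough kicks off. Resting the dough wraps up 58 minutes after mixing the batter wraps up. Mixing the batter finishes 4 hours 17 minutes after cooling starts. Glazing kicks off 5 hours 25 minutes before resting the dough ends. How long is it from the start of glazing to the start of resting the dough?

Cooling starts at 4:37 PM − 257 min = 12:20 PM.
Mixing the batter ends at 12:20 PM + 257 min = 4:37 PM.
Resting the dough ends at 4:37 PM + 58 min = 5:35 PM.
Glazing starts at 5:35 PM − 325 min = 12:10 PM.
From 12:10 PM to 4:37 PM is 4 hours 27 minutes.

4 hours 27 minutes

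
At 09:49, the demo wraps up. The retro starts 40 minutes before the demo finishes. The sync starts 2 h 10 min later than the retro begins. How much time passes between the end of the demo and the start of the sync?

1.5 hours

The retro starts at 09:49 − 40 min = 09:09.
The sync starts at 09:09 + 130 min = 11:19.
From 09:49 to 11:19 is 1.5 hours.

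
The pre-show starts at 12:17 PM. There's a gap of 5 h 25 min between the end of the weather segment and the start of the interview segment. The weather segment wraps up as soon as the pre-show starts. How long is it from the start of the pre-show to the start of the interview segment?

The weather segment ends at 12:17 PM.
The interview segment starts at 12:17 PM + 325 min = 5:42 PM.
From 12:17 PM to 5:42 PM is 5 hours 25 minutes.

5 hours 25 minutes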